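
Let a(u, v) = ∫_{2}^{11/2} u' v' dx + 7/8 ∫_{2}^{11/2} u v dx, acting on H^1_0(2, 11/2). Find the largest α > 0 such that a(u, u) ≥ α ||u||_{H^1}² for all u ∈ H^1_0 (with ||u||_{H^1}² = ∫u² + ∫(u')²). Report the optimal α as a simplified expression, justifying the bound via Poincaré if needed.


α = (32*π^2 + 343)/(8*(4*π^2 + 49))

Coercivity of a(·,·) on H^1_0(2, 11/2) means a(u, u) ≥ α ||u||_{H^1}² for every u ∈ H^1_0.
The interval has length L = 7/2, and Poincaré/coercivity depend only on L. Here a(u, u) = ∫(u')² + (7/8)·∫u².
Here 0 < c = 7/8 < 1. The condition a(u,u) ≥ α||u||_{H^1}² reads (1−α)∫(u')² ≥ (α−c)∫u². Any admissible α is ≤ 1 (rapidly oscillating u have ∫u²/∫(u')² → 0), and α = 1 would force 0 ≥ (1−c)∫u², impossible since c < 1; so 1−α > 0. By the sharp Poincaré inequality on H^1_0 of an interval of length L, ∫(u')² ≥ (π/L)²∫u² with equality for the first sine mode sin(π(x−x₀)/L) (x₀ the left endpoint), so the inequality holds for all u iff (1−α)(π/L)² ≥ α − c, i.e. α ≤ ((π/L)² + c)/((π/L)² + 1) = (1 + c(L/π)²)/(1 + (L/π)²). With (π/L)² = 4*π^2/49 and c = 7/8, the largest admissible constant is α = ((π/L)² + c)/((π/L)² + 1).
Simplifying, α = (32*π^2 + 343)/(8*(4*π^2 + 49)).


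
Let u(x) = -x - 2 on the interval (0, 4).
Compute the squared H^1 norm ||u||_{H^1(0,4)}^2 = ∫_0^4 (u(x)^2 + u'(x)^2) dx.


||u||_{H^1}^2 = 220/3

The H^1 norm (squared) on an interval (0, L) is
  ||u||_{H^1}^2 = ∫_0^L u(x)^2 dx + ∫_0^L u'(x)^2 dx.
Compute u'(x) = -1.
Then u(x)^2 = x**2 + 4*x + 4 and u'(x)^2 = 1.
Integrate each monomial from 0 to 4 using ∫_0^4 c·x^n dx = c·4^(n+1)/(n+1):
  ∫_0^4 u(x)^2 dx = ∫_0^4 (x^2 + 4*x + 4) dx. Term by term:
    ∫_0^4 x^2 dx = 64/3;  ∫_0^4 4*x dx = 32;  ∫_0^4 4 dx = 16.
  Sum: 64/3 + 32 + 16 = 208/3.
  ∫_0^4 u'(x)^2 dx = ∫_0^4 (1) dx. Term by term:
    ∫_0^4 1 dx = 4.
Adding: ||u||_{H^1}^2 = 208/3 + 4 = 220/3.


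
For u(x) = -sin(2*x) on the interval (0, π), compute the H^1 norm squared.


||u||_{H^1(0,π)}^2 = 5*π/2

u'(x) = -2*cos(2*x).
Expand u² and (u')² and integrate term by term on (0, π), using: for integers n ≥ 1, ∫_0^π sin²(nx) dx = ∫_0^π cos²(nx) dx = π/2; for n ≠ n', ∫_0^π sin(nx)sin(n'x) dx = ∫_0^π cos(nx)cos(n'x) dx = 0; and by product-to-sum, ∫_0^π sin(nx)cos(n'x) dx = ½∫_0^π [sin((n+n')x) + sin((n−n')x)] dx, which is 0 when n+n' is even and 2n/(n²−n'²) when n+n' is odd (it need not vanish on (0, π)).
  u² squared terms: (-1)²·∫sin(2x)² dx = 1·π/2 = π/2.
  So ∫_0^π u² dx = π/2.
  (u')² squared terms: (-2)²·∫cos(2x)² dx = 4·π/2 = 2*π.
  So ∫_0^π (u')² dx = 2*π.
||u||_{H^1}^2 = (π/2) + (2*π) = 5*π/2.


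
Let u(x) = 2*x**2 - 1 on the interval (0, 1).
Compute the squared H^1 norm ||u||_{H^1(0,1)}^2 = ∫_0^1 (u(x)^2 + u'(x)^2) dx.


||u||_{H^1}^2 = 29/5

The H^1 norm (squared) on an interval (0, L) is
  ||u||_{H^1}^2 = ∫_0^L u(x)^2 dx + ∫_0^L u'(x)^2 dx.
Compute u'(x) = 4*x.
Then u(x)^2 = 4*x**4 - 4*x**2 + 1 and u'(x)^2 = 16*x**2.
Integrate each monomial from 0 to 1 using ∫_0^1 c·x^n dx = c·1^(n+1)/(n+1):
  ∫_0^1 u(x)^2 dx = ∫_0^1 (4*x^4 - 4*x^2 + 1) dx. Term by term:
    ∫_0^1 4*x^4 dx = 4/5;  ∫_0^1 -4*x^2 dx = -4/3;  ∫_0^1 1 dx = 1.
  Sum: 4/5 − 4/3 + 1 = 7/15.
  ∫_0^1 u'(x)^2 dx = ∫_0^1 (16*x^2) dx. Term by term:
    ∫_0^1 16*x^2 dx = 16/3.
Adding: ||u||_{H^1}^2 = 7/15 + 16/3 = 29/5.


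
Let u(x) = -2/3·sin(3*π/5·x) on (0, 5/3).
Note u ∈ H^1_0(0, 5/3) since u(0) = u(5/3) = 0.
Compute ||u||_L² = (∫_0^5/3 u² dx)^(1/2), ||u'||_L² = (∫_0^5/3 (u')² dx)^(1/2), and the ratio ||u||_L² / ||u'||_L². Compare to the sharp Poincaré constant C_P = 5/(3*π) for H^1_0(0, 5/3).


||u||_L² / ||u'||_L² = 5/(3*π) = C_P.

u(x) = -2/3·sin(3*π/5·x), so u'(x) = -2*π*cos(3*π*x/5)/5.
Writing u(x) = A·sin(kπx/L) with A = -2/3 and k = 1, use ∫_0^L sin²(kπx/L) dx = L/2 and ∫_0^L cos²(kπx/L) dx = L/2.
u² = 4/9·sin²(3*π/5·x) and (u')² = 4*π^2/25·cos²(3*π/5·x), and each of sin², cos² integrates to L/2 = 5/6 over (0, 5/3).
∫_0^5/3 u² dx = 10/27, so ||u||_L² = sqrt(30)/9.
∫_0^5/3 (u')² dx = 2*π^2/15, so ||u'||_L² = sqrt(30)*π/15.
Ratio ||u||_L² / ||u'||_L² = 5/(3*π).
Sharp Poincaré constant on H^1_0(0, 5/3) is C_P = L/π = 5/(3*π), achieved by sin(3*π/5·x).
This is the k = 1 eigenfunction (up to amplitude), so the ratio equals the sharp Poincaré constant exactly.


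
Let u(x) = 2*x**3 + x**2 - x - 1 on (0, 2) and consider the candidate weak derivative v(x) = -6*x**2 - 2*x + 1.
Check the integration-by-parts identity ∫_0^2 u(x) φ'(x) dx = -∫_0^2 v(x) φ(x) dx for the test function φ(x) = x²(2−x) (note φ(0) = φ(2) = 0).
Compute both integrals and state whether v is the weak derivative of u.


LHS = -44/3, RHS = 44/3. No, v is not the weak derivative of u.

u(x) = 2*x**3 + x**2 - x - 1, classical derivative u'(x) = 6*x**2 + 2*x - 1.
φ(x) = x²(2−x), so φ'(x) = x*(4 - 3*x).
Note φ(0) = φ(2) = 0, so the boundary term u·φ vanishes.
LHS = ∫_0^2 u(x) φ'(x) dx = ∫_0^2 (-6*x^5 + 5*x^4 + 7*x^3 - x^2 - 4*x) dx. Term by term:
  ∫_0^2 -6*x^5 dx = -64;  ∫_0^2 5*x^4 dx = 32;  ∫_0^2 7*x^3 dx = 28;
  ∫_0^2 -x^2 dx = -8/3;  ∫_0^2 -4*x dx = -8.
Sum: -64 + 32 + 28 − 8/3 − 8 = -44/3.
So LHS = -44/3.
∫_0^2 v(x) φ(x) dx = ∫_0^2 (6*x^5 - 10*x^4 - 5*x^3 + 2*x^2) dx. Term by term:
  ∫_0^2 6*x^5 dx = 64;  ∫_0^2 -10*x^4 dx = -64;  ∫_0^2 -5*x^3 dx = -20;
  ∫_0^2 2*x^2 dx = 16/3.
Sum: 64 − 64 − 20 + 16/3 = -44/3.
So RHS = -∫_0^2 v(x) φ(x) dx = 44/3.
LHS − RHS = -88/3 ≠ 0, so the identity fails.
(For a valid weak derivative the identity must hold for EVERY test function, in particular this one. The failure shows v is NOT the weak derivative of u.)
Correct weak derivative would be u'(x) = 6*x**2 + 2*x - 1.


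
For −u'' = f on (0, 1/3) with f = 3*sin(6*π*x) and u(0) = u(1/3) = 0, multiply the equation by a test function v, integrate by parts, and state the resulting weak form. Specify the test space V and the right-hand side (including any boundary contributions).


V = H^1_0(0, 1/3) (so v(0) = v(1/3) = 0); weak form: ∫_0^1/3 u'v' dx = ∫_0^1/3 (3*sin(6*π*x)) v dx for all v ∈ V.

Multiply both sides by a test function v and integrate from 0 to 1/3:
  ∫_0^1/3 −u''(x) v(x) dx = ∫_0^1/3 f(x) v(x) dx.
Integrate the LHS by parts once:
  ∫_0^1/3 −u'' v dx = −[u'(x) v(x)]_0^1/3 + ∫_0^1/3 u'(x) v'(x) dx.
Thus ∫_0^1/3 u'(x) v'(x) dx = ∫_0^1/3 f(x) v(x) dx + [u'(x) v(x)]_0^1/3.
Choose V so that boundary terms are either known or forced to vanish.
u is Dirichlet: u(0) = u(1/3) = 0. Let V = H^1_0(0, 1/3); then v(0) = v(1/3) = 0, and [u' v]_0^1/3 = 0.
Weak formulation: find u (satisfying any essential BC) such that ∫_0^1/3 u'(x) v'(x) dx = ∫_0^1/3 f v dx for all v ∈ V.
Substituting f(x) = 3*sin(6*π*x), the right-hand side is ∫_0^1/3 (3*sin(6*π*x)) v dx.


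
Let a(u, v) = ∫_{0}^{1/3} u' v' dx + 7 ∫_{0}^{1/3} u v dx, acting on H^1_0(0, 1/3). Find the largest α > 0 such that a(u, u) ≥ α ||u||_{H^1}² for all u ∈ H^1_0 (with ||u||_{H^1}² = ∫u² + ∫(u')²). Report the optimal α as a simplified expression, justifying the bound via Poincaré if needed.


α = 1

Coercivity of a(·,·) on H^1_0(0, 1/3) means a(u, u) ≥ α ||u||_{H^1}² for every u ∈ H^1_0.
The interval has length L = 1/3, and Poincaré/coercivity depend only on L. Here a(u, u) = ∫(u')² + (7)·∫u².
Here c = 7 ≥ 1, so a(u,u) = ∫(u')² + c∫u² ≥ ∫(u')² + ∫u² = ||u||_{H^1}², i.e. α = 1 works. No larger α is possible: a(u,u) ≥ α||u||_{H^1}² means (1−α)∫(u')² ≥ (α−c)∫u², and for the modes u_n = sin(nπ(x−x₀)/L) (x₀ the left endpoint) one has ∫u_n²/∫(u_n')² = (L/(nπ))² → 0, so a(u_n,u_n)/||u_n||_{H^1}² → 1. Hence the optimal constant is α = 1.
Therefore α = 1.


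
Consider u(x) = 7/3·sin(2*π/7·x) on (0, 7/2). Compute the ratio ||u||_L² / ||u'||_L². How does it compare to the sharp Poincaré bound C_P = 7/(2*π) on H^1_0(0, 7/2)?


||u||_L² / ||u'||_L² = 7/(2*π) = C_P.

u(x) = 7/3·sin(2*π/7·x), so u'(x) = 2*π*cos(2*π*x/7)/3.
Writing u(x) = A·sin(kπx/L) with A = 7/3 and k = 1, use ∫_0^L sin²(kπx/L) dx = L/2 and ∫_0^L cos²(kπx/L) dx = L/2.
u² = 49/9·sin²(2*π/7·x) and (u')² = 4*π^2/9·cos²(2*π/7·x), and each of sin², cos² integrates to L/2 = 7/4 over (0, 7/2).
∫_0^7/2 u² dx = 343/36, so ||u||_L² = 7*sqrt(7)/6.
∫_0^7/2 (u')² dx = 7*π^2/9, so ||u'||_L² = sqrt(7)*π/3.
Ratio ||u||_L² / ||u'||_L² = 7/(2*π).
Sharp Poincaré constant on H^1_0(0, 7/2) is C_P = L/π = 7/(2*π), achieved by sin(2*π/7·x).
This is the k = 1 eigenfunction (up to amplitude), so the ratio equals the sharp Poincaré constant exactly.


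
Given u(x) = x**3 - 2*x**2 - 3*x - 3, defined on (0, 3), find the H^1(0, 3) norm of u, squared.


||u||_{H^1}^2 = 15129/70

The H^1 norm (squared) on an interval (0, L) is
  ||u||_{H^1}^2 = ∫_0^L u(x)^2 dx + ∫_0^L u'(x)^2 dx.
Compute u'(x) = 3*x**2 - 4*x - 3.
Then u(x)^2 = x**6 - 4*x**5 - 2*x**4 + 6*x**3 + 21*x**2 + 18*x + 9 and u'(x)^2 = 9*x**4 - 24*x**3 - 2*x**2 + 24*x + 9.
Integrate each monomial from 0 to 3 using ∫_0^3 c·x^n dx = c·3^(n+1)/(n+1):
  ∫_0^3 u(x)^2 dx = ∫_0^3 (x^6 - 4*x^5 - 2*x^4 + 6*x^3 + 21*x^2 + 18*x + 9) dx. Term by term:
    ∫_0^3 x^6 dx = 2187/7;  ∫_0^3 -4*x^5 dx = -486;  ∫_0^3 -2*x^4 dx = -486/5;
    ∫_0^3 6*x^3 dx = 243/2;  ∫_0^3 21*x^2 dx = 189;  ∫_0^3 18*x dx = 81;
    ∫_0^3 9 dx = 27.
  Sum: 2187/7 − 486 − 486/5 + 243/2 + 189 + 81 + 27 = 10341/70.
  ∫_0^3 u'(x)^2 dx = ∫_0^3 (9*x^4 - 24*x^3 - 2*x^2 + 24*x + 9) dx. Term by term:
    ∫_0^3 9*x^4 dx = 2187/5;  ∫_0^3 -24*x^3 dx = -486;  ∫_0^3 -2*x^2 dx = -18;
    ∫_0^3 24*x dx = 108;  ∫_0^3 9 dx = 27.
  Sum: 2187/5 − 486 − 18 + 108 + 27 = 342/5.
Adding: ||u||_{H^1}^2 = 10341/70 + 342/5 = 15129/70.


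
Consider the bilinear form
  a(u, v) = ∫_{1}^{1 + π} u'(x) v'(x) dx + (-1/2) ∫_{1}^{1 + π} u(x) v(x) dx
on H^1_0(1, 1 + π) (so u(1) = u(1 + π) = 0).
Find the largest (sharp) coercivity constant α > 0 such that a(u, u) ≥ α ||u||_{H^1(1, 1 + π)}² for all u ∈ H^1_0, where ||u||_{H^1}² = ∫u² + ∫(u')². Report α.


α = 1/4

Coercivity of a(·,·) on H^1_0(1, 1 + π) means a(u, u) ≥ α ||u||_{H^1}² for every u ∈ H^1_0.
The interval has length L = π, and Poincaré/coercivity depend only on L. Here a(u, u) = ∫(u')² + (-1/2)·∫u².
Here c = -1/2 < 0 with |c| < (π/L)² = 1, so coercivity still holds. The condition a(u,u) ≥ α||u||_{H^1}² reads (1−α)∫(u')² ≥ (α−c)∫u². Any admissible α is ≤ 1 (rapidly oscillating u have ∫u²/∫(u')² → 0), and α = 1 would force 0 ≥ (1−c)∫u², impossible since c < 1; so 1−α > 0. By the sharp Poincaré inequality on H^1_0 of an interval of length L, ∫(u')² ≥ (π/L)²∫u² with equality for the first sine mode sin(π(x−x₀)/L) (x₀ the left endpoint), so the inequality holds for all u iff (1−α)(π/L)² ≥ α − c, i.e. α ≤ ((π/L)² + c)/((π/L)² + 1) = (1 + c(L/π)²)/(1 + (L/π)²). (Direct route, valid since c ≤ 0: Poincaré gives c∫u² ≥ c(L/π)²∫(u')², so a(u,u) ≥ (1 + c(L/π)²)∫(u')², while ||u||_{H^1}² ≤ (1 + (L/π)²)∫(u')²; dividing yields the same α.) With (π/L)² = 1 and c = -1/2, the largest admissible constant is α = ((π/L)² + c)/((π/L)² + 1).
Simplifying, α = 1/4.


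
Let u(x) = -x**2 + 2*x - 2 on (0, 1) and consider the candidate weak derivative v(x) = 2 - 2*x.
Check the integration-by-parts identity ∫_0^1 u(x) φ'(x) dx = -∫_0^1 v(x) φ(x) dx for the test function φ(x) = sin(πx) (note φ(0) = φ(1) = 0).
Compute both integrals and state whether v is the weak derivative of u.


LHS = -2/π, RHS = -2/π. Yes, v = u' weakly.

u(x) = -x**2 + 2*x - 2, classical derivative u'(x) = 2 - 2*x.
φ(x) = sin(πx), so φ'(x) = π*cos(π*x).
Note φ(0) = φ(1) = 0, so the boundary term u·φ vanishes.
LHS = ∫_0^1 u(x) φ'(x) dx = ∫_0^1 (-π*x^2*cos(π*x) + 2*π*x*cos(π*x) - 2*π*cos(π*x)) dx. Term by term:
  ∫_0^1 -2*π*cos(π*x) dx = 0;  ∫_0^1 -π*x^2*cos(π*x) dx = 2/π;  ∫_0^1 2*π*x*cos(π*x) dx = -4/π.
Sum: 0 + 2/π − 4/π = -2/π.
So LHS = -2/π.
∫_0^1 v(x) φ(x) dx = ∫_0^1 (-2*x*sin(π*x) + 2*sin(π*x)) dx. Term by term:
  ∫_0^1 2*sin(π*x) dx = 4/π;  ∫_0^1 -2*x*sin(π*x) dx = -2/π.
Sum: 4/π − 2/π = 2/π.
So RHS = -∫_0^1 v(x) φ(x) dx = -2/π.
LHS = RHS, so the identity holds for this test φ.
Moreover u is smooth here and v(x) = u'(x) = 2 - 2*x pointwise, so the identity holds for every test function. Hence v is the weak derivative of u.


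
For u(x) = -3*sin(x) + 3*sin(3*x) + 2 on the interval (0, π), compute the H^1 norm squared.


||u||_{H^1(0,π)}^2 = -16 + 58*π

u'(x) = -3*cos(x) + 9*cos(3*x).
Expand u² and (u')² and integrate term by term on (0, π), using: for integers n ≥ 1, ∫_0^π sin²(nx) dx = ∫_0^π cos²(nx) dx = π/2; for n ≠ n', ∫_0^π sin(nx)sin(n'x) dx = ∫_0^π cos(nx)cos(n'x) dx = 0; and by product-to-sum, ∫_0^π sin(nx)cos(n'x) dx = ½∫_0^π [sin((n+n')x) + sin((n−n')x)] dx, which is 0 when n+n' is even and 2n/(n²−n'²) when n+n' is odd (it need not vanish on (0, π)). For the constant mode: ∫_0^π 1 dx = π, ∫_0^π cos(nx) dx = 0, ∫_0^π sin(nx) dx = (1−(−1)^n)/n.
  u² squared terms: (2)²·∫1 dx = 4·π = 4*π;  (-3)²·∫sin(x)² dx = 9·π/2 = 9*π/2;  (3)²·∫sin(3x)² dx = 9·π/2 = 9*π/2.
  u² cross terms: 2·(2)·(-3)·∫1·sin(x) dx = -12·(2) = -24;  2·(2)·(3)·∫1·sin(3x) dx = 12·(2/3) = 8;  2·(-3)·(3)·∫sin(x)·sin(3x) dx = -18·(0) = 0.
  So ∫_0^π u² dx = 4*π + 9*π/2 + 9*π/2 − 24 + 8 + 0 = -16 + 13*π.
  (u')² squared terms: (-3)²·∫cos(x)² dx = 9·π/2 = 9*π/2;  (9)²·∫cos(3x)² dx = 81·π/2 = 81*π/2.
  (u')² cross terms: 2·(-3)·(9)·∫cos(x)·cos(3x) dx = -54·(0) = 0.
  So ∫_0^π (u')² dx = 9*π/2 + 81*π/2 + 0 = 45*π.
||u||_{H^1}^2 = (-16 + 13*π) + (45*π) = -16 + 58*π.


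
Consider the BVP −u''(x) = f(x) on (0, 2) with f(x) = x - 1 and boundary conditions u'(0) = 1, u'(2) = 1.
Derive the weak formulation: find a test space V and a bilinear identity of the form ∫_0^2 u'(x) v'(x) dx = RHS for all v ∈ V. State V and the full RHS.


V = H^1(0, 2) (v unrestricted at boundary; u is determined up to an additive constant); weak form: ∫_0^2 u'v' dx = ∫_0^2 (x - 1) v dx + v(2) − v(0) for all v ∈ V.

Multiply both sides by a test function v and integrate from 0 to 2:
  ∫_0^2 −u''(x) v(x) dx = ∫_0^2 f(x) v(x) dx.
Integrate the LHS by parts once:
  ∫_0^2 −u'' v dx = −[u'(x) v(x)]_0^2 + ∫_0^2 u'(x) v'(x) dx.
Thus ∫_0^2 u'(x) v'(x) dx = ∫_0^2 f(x) v(x) dx + [u'(x) v(x)]_0^2.
Choose V so that boundary terms are either known or forced to vanish.
u has inhomogeneous Neumann u'(0) = 1, u'(2) = 1. [u' v]_0^2 = (1)·v(2) − (1)·v(0) = v(2) − v(0). Take V = H^1(0, 2); boundary term becomes part of RHS.
Weak formulation: find u (satisfying any essential BC) such that ∫_0^2 u'(x) v'(x) dx = ∫_0^2 f v dx + v(2) − v(0) for all v ∈ V (Neumann data are natural BCs: they enter the RHS as boundary terms).
Substituting f(x) = x - 1, the right-hand side is ∫_0^2 (x - 1) v dx + v(2) − v(0).
Compatibility check (pure Neumann): taking v ≡ 1 ∈ V gives 0 = ∫_0^2 f dx + (1) − (1), i.e. ∫_0^2 f dx must equal u'(0) − u'(2) = 0. Indeed ∫_0^2 (x - 1) dx = 0, so the data are compatible. The solution is then unique only up to an additive constant (fix it e.g. by requiring ∫_0^2 u dx = 0).


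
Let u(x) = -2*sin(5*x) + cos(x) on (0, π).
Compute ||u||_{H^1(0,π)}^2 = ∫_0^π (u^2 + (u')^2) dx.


||u||_{H^1(0,π)}^2 = 53*π

u'(x) = -sin(x) - 10*cos(5*x).
Expand u² and (u')² and integrate term by term on (0, π), using: for integers n ≥ 1, ∫_0^π sin²(nx) dx = ∫_0^π cos²(nx) dx = π/2; for n ≠ n', ∫_0^π sin(nx)sin(n'x) dx = ∫_0^π cos(nx)cos(n'x) dx = 0; and by product-to-sum, ∫_0^π sin(nx)cos(n'x) dx = ½∫_0^π [sin((n+n')x) + sin((n−n')x)] dx, which is 0 when n+n' is even and 2n/(n²−n'²) when n+n' is odd (it need not vanish on (0, π)).
  u² squared terms: (-2)²·∫sin(5x)² dx = 4·π/2 = 2*π;  (1)²·∫cos(x)² dx = 1·π/2 = π/2.
  u² cross terms: 2·(-2)·(1)·∫sin(5x)·cos(x) dx = -4·(0) = 0.
  So ∫_0^π u² dx = 2*π + π/2 + 0 = 5*π/2.
  (u')² squared terms: (-1)²·∫sin(x)² dx = 1·π/2 = π/2;  (-10)²·∫cos(5x)² dx = 100·π/2 = 50*π.
  (u')² cross terms: 2·(-1)·(-10)·∫sin(x)·cos(5x) dx = 20·(0) = 0.
  So ∫_0^π (u')² dx = π/2 + 50*π + 0 = 101*π/2.
||u||_{H^1}^2 = (5*π/2) + (101*π/2) = 53*π.


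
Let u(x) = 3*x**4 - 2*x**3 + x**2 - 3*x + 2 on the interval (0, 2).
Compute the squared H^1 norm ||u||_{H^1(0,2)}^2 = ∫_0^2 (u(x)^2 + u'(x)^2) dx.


||u||_{H^1}^2 = 23254/15

The H^1 norm (squared) on an interval (0, L) is
  ||u||_{H^1}^2 = ∫_0^L u(x)^2 dx + ∫_0^L u'(x)^2 dx.
Compute u'(x) = 12*x**3 - 6*x**2 + 2*x - 3.
Then u(x)^2 = 9*x**8 - 12*x**7 + 10*x**6 - 22*x**5 + 25*x**4 - 14*x**3 + 13*x**2 - 12*x + 4 and u'(x)^2 = 144*x**6 - 144*x**5 + 84*x**4 - 96*x**3 + 40*x**2 - 12*x + 9.
Integrate each monomial from 0 to 2 using ∫_0^2 c·x^n dx = c·2^(n+1)/(n+1):
  ∫_0^2 u(x)^2 dx = ∫_0^2 (9*x^8 - 12*x^7 + 10*x^6 - 22*x^5 + 25*x^4 - 14*x^3 + 13*x^2 - 12*x + 4) dx. Term by term:
    ∫_0^2 9*x^8 dx = 512;  ∫_0^2 -12*x^7 dx = -384;  ∫_0^2 10*x^6 dx = 1280/7;
    ∫_0^2 -22*x^5 dx = -704/3;  ∫_0^2 25*x^4 dx = 160;  ∫_0^2 -14*x^3 dx = -56;
    ∫_0^2 13*x^2 dx = 104/3;  ∫_0^2 -12*x dx = -24;  ∫_0^2 4 dx = 8.
  Sum: 512 − 384 + 1280/7 − 704/3 + 160 − 56 + 104/3 − 24 + 8 = 1392/7.
  ∫_0^2 u'(x)^2 dx = ∫_0^2 (144*x^6 - 144*x^5 + 84*x^4 - 96*x^3 + 40*x^2 - 12*x + 9) dx. Term by term:
    ∫_0^2 144*x^6 dx = 18432/7;  ∫_0^2 -144*x^5 dx = -1536;  ∫_0^2 84*x^4 dx = 2688/5;
    ∫_0^2 -96*x^3 dx = -384;  ∫_0^2 40*x^2 dx = 320/3;  ∫_0^2 -12*x dx = -24;
    ∫_0^2 9 dx = 18.
  Sum: 18432/7 − 1536 + 2688/5 − 384 + 320/3 − 24 + 18 = 141898/105.
Adding: ||u||_{H^1}^2 = 1392/7 + 141898/105 = 23254/15.


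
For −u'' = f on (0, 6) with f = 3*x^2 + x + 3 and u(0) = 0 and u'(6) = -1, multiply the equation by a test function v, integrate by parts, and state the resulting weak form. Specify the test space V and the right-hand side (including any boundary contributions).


V = {v ∈ H^1(0, 6) : v(0) = 0} (test functions vanish at x = 0 where u is specified); weak form: ∫_0^6 u'v' dx = ∫_0^6 (3*x^2 + x + 3) v dx − v(6) for all v ∈ V.

Multiply both sides by a test function v and integrate from 0 to 6:
  ∫_0^6 −u''(x) v(x) dx = ∫_0^6 f(x) v(x) dx.
Integrate the LHS by parts once:
  ∫_0^6 −u'' v dx = −[u'(x) v(x)]_0^6 + ∫_0^6 u'(x) v'(x) dx.
Thus ∫_0^6 u'(x) v'(x) dx = ∫_0^6 f(x) v(x) dx + [u'(x) v(x)]_0^6.
Choose V so that boundary terms are either known or forced to vanish.
Mixed BC: u(0) = 0 (Dirichlet) and u'(6) = -1 (Neumann). Define V = {v ∈ H^1(0, 6) : v(0) = 0}. Then [u' v]_0^6 = u'(6)·v(6) − u'(0)·0 = − v(6).
Weak formulation: find u (satisfying any essential BC) such that ∫_0^6 u'(x) v'(x) dx = ∫_0^6 f v dx − v(6) for all v ∈ V (Dirichlet at 0 absorbed into V; Neumann datum at x = 6 contributes the boundary term).
Substituting f(x) = 3*x^2 + x + 3, the right-hand side is ∫_0^6 (3*x^2 + x + 3) v dx − v(6).


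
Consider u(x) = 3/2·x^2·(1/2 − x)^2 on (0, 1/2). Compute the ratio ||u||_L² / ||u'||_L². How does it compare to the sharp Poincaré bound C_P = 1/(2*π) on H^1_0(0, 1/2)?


||u||_L² / ||u'||_L² = sqrt(3)/12 < C_P = 1/(2*π).

u(x) = 3/2·x^2·(1/2 − x)^2, so u'(x) = 3*x*(2*x - 1)*(4*x - 1)/4.
u(x) = 3/2·x^2·(1/2 − x)^2 vanishes at x = 0 and x = 1/2, so u ∈ H^1_0(0, 1/2). Differentiate via the product rule and integrate the resulting polynomials term by term.
  ∫_0^1/2 u² dx = ∫_0^1/2 (9*x^8/4 - 9*x^7/2 + 27*x^6/8 - 9*x^5/8 + 9*x^4/64) dx. Term by term:
    ∫_0^1/2 9*x^8/4 dx = 1/2048;  ∫_0^1/2 -9*x^7/2 dx = -9/4096;  ∫_0^1/2 27*x^6/8 dx = 27/7168;
    ∫_0^1/2 -9*x^5/8 dx = -3/1024;  ∫_0^1/2 9*x^4/64 dx = 9/10240.
  Sum: 1/2048 − 9/4096 + 27/7168 − 3/1024 + 9/10240 = 1/143360.
  ∫_0^1/2 (u')² dx = ∫_0^1/2 (36*x^6 - 54*x^5 + 117*x^4/4 - 27*x^3/4 + 9*x^2/16) dx. Term by term:
    ∫_0^1/2 36*x^6 dx = 9/224;  ∫_0^1/2 -54*x^5 dx = -9/64;  ∫_0^1/2 117*x^4/4 dx = 117/640;
    ∫_0^1/2 -27*x^3/4 dx = -27/256;  ∫_0^1/2 9*x^2/16 dx = 3/128.
  Sum: 9/224 − 9/64 + 117/640 − 27/256 + 3/128 = 3/8960.
∫_0^1/2 u² dx = 1/143360, so ||u||_L² = sqrt(35)/2240.
∫_0^1/2 (u')² dx = 3/8960, so ||u'||_L² = sqrt(105)/560.
Ratio ||u||_L² / ||u'||_L² = sqrt(3)/12.
Sharp Poincaré constant on H^1_0(0, 1/2) is C_P = L/π = 1/(2*π), achieved by sin(2*π·x).
A polynomial bump cannot attain the sharp Poincaré constant (only the first sine eigenfunction does), so the ratio is strictly less than C_P, consistent with ||u||_L² ≤ C_P ||u'||_L².


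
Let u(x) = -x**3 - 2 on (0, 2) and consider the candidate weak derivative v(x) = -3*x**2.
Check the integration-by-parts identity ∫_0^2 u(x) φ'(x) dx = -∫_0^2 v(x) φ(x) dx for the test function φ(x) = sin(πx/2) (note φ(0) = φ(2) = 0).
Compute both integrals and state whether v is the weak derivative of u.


LHS = -96/π^3 + 24/π, RHS = -96/π^3 + 24/π. Yes, v = u' weakly.

u(x) = -x**3 - 2, classical derivative u'(x) = -3*x**2.
φ(x) = sin(πx/2), so φ'(x) = π*cos(π*x/2)/2.
Note φ(0) = φ(2) = 0, so the boundary term u·φ vanishes.
LHS = ∫_0^2 u(x) φ'(x) dx = ∫_0^2 (-π*x^3*cos(π*x/2)/2 - π*cos(π*x/2)) dx. Term by term:
  ∫_0^2 -π*cos(π*x/2) dx = 0;  ∫_0^2 -π*x^3*cos(π*x/2)/2 dx = -96/π^3 + 24/π.
Sum: 0 + -96/π^3 + 24/π = -96/π^3 + 24/π.
So LHS = -96/π^3 + 24/π.
∫_0^2 v(x) φ(x) dx = ∫_0^2 (-3*x^2*sin(π*x/2)) dx. Term by term:
  ∫_0^2 -3*x^2*sin(π*x/2) dx = -24/π + 96/π^3.
So RHS = -∫_0^2 v(x) φ(x) dx = -96/π^3 + 24/π.
LHS = RHS, so the identity holds for this test φ.
Moreover u is smooth here and v(x) = u'(x) = -3*x**2 pointwise, so the identity holds for every test function. Hence v is the weak derivative of u.


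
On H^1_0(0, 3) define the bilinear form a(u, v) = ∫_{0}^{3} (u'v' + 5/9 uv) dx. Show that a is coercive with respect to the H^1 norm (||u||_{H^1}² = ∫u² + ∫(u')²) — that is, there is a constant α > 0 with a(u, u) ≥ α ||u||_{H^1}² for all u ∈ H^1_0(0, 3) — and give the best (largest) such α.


α = (5 + π^2)/(9 + π^2)

Coercivity of a(·,·) on H^1_0(0, 3) means a(u, u) ≥ α ||u||_{H^1}² for every u ∈ H^1_0.
The interval has length L = 3, and Poincaré/coercivity depend only on L. Here a(u, u) = ∫(u')² + (5/9)·∫u².
Here 0 < c = 5/9 < 1. The condition a(u,u) ≥ α||u||_{H^1}² reads (1−α)∫(u')² ≥ (α−c)∫u². Any admissible α is ≤ 1 (rapidly oscillating u have ∫u²/∫(u')² → 0), and α = 1 would force 0 ≥ (1−c)∫u², impossible since c < 1; so 1−α > 0. By the sharp Poincaré inequality on H^1_0 of an interval of length L, ∫(u')² ≥ (π/L)²∫u² with equality for the first sine mode sin(π(x−x₀)/L) (x₀ the left endpoint), so the inequality holds for all u iff (1−α)(π/L)² ≥ α − c, i.e. α ≤ ((π/L)² + c)/((π/L)² + 1) = (1 + c(L/π)²)/(1 + (L/π)²). With (π/L)² = π^2/9 and c = 5/9, the largest admissible constant is α = ((π/L)² + c)/((π/L)² + 1).
Simplifying, α = (5 + π^2)/(9 + π^2).


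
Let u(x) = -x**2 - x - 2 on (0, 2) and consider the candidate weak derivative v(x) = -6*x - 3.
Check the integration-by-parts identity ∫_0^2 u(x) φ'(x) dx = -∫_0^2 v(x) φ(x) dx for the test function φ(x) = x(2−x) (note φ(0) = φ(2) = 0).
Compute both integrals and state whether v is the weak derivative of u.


LHS = 4, RHS = 12. No, v is not the weak derivative of u.

u(x) = -x**2 - x - 2, classical derivative u'(x) = -2*x - 1.
φ(x) = x(2−x), so φ'(x) = 2 - 2*x.
Note φ(0) = φ(2) = 0, so the boundary term u·φ vanishes.
LHS = ∫_0^2 u(x) φ'(x) dx = ∫_0^2 (2*x^3 + 2*x - 4) dx. Term by term:
  ∫_0^2 2*x^3 dx = 8;  ∫_0^2 2*x dx = 4;  ∫_0^2 -4 dx = -8.
Sum: 8 + 4 − 8 = 4.
So LHS = 4.
∫_0^2 v(x) φ(x) dx = ∫_0^2 (6*x^3 - 9*x^2 - 6*x) dx. Term by term:
  ∫_0^2 6*x^3 dx = 24;  ∫_0^2 -9*x^2 dx = -24;  ∫_0^2 -6*x dx = -12.
Sum: 24 − 24 − 12 = -12.
So RHS = -∫_0^2 v(x) φ(x) dx = 12.
LHS − RHS = -8 ≠ 0, so the identity fails.
(For a valid weak derivative the identity must hold for EVERY test function, in particular this one. The failure shows v is NOT the weak derivative of u.)
Correct weak derivative would be u'(x) = -2*x - 1.


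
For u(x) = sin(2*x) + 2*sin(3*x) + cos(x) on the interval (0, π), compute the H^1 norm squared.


||u||_{H^1(0,π)}^2 = 16/3 + 47*π/2

u'(x) = -sin(x) + 2*cos(2*x) + 6*cos(3*x).
Expand u² and (u')² and integrate term by term on (0, π), using: for integers n ≥ 1, ∫_0^π sin²(nx) dx = ∫_0^π cos²(nx) dx = π/2; for n ≠ n', ∫_0^π sin(nx)sin(n'x) dx = ∫_0^π cos(nx)cos(n'x) dx = 0; and by product-to-sum, ∫_0^π sin(nx)cos(n'x) dx = ½∫_0^π [sin((n+n')x) + sin((n−n')x)] dx, which is 0 when n+n' is even and 2n/(n²−n'²) when n+n' is odd (it need not vanish on (0, π)).
  u² squared terms: (2)²·∫sin(3x)² dx = 4·π/2 = 2*π;  (1)²·∫cos(x)² dx = 1·π/2 = π/2;  (1)²·∫sin(2x)² dx = 1·π/2 = π/2.
  u² cross terms: 2·(2)·(1)·∫sin(3x)·cos(x) dx = 4·(0) = 0;  2·(2)·(1)·∫sin(3x)·sin(2x) dx = 4·(0) = 0;  2·(1)·(1)·∫cos(x)·sin(2x) dx = 2·(4/3) = 8/3.
  So ∫_0^π u² dx = 2*π + π/2 + π/2 + 0 + 0 + 8/3 = 8/3 + 3*π.
  (u')² squared terms: (-1)²·∫sin(x)² dx = 1·π/2 = π/2;  (2)²·∫cos(2x)² dx = 4·π/2 = 2*π;  (6)²·∫cos(3x)² dx = 36·π/2 = 18*π.
  (u')² cross terms: 2·(-1)·(2)·∫sin(x)·cos(2x) dx = -4·(-2/3) = 8/3;  2·(-1)·(6)·∫sin(x)·cos(3x) dx = -12·(0) = 0;  2·(2)·(6)·∫cos(2x)·cos(3x) dx = 24·(0) = 0.
  So ∫_0^π (u')² dx = π/2 + 2*π + 18*π + 8/3 + 0 + 0 = 8/3 + 41*π/2.
||u||_{H^1}^2 = (8/3 + 3*π) + (8/3 + 41*π/2) = 16/3 + 47*π/2.


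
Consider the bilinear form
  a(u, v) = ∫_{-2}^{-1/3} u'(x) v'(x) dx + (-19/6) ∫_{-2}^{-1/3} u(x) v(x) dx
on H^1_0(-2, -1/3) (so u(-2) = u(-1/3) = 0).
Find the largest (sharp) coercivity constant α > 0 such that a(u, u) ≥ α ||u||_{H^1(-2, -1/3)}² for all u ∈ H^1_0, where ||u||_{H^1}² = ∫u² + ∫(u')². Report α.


α = (-475 + 54*π^2)/(6*(25 + 9*π^2))

Coercivity of a(·,·) on H^1_0(-2, -1/3) means a(u, u) ≥ α ||u||_{H^1}² for every u ∈ H^1_0.
The interval has length L = 5/3, and Poincaré/coercivity depend only on L. Here a(u, u) = ∫(u')² + (-19/6)·∫u².
Here c = -19/6 < 0 with |c| < (π/L)² = 9*π^2/25, so coercivity still holds. The condition a(u,u) ≥ α||u||_{H^1}² reads (1−α)∫(u')² ≥ (α−c)∫u². Any admissible α is ≤ 1 (rapidly oscillating u have ∫u²/∫(u')² → 0), and α = 1 would force 0 ≥ (1−c)∫u², impossible since c < 1; so 1−α > 0. By the sharp Poincaré inequality on H^1_0 of an interval of length L, ∫(u')² ≥ (π/L)²∫u² with equality for the first sine mode sin(π(x−x₀)/L) (x₀ the left endpoint), so the inequality holds for all u iff (1−α)(π/L)² ≥ α − c, i.e. α ≤ ((π/L)² + c)/((π/L)² + 1) = (1 + c(L/π)²)/(1 + (L/π)²). (Direct route, valid since c ≤ 0: Poincaré gives c∫u² ≥ c(L/π)²∫(u')², so a(u,u) ≥ (1 + c(L/π)²)∫(u')², while ||u||_{H^1}² ≤ (1 + (L/π)²)∫(u')²; dividing yields the same α.) With (π/L)² = 9*π^2/25 and c = -19/6, the largest admissible constant is α = ((π/L)² + c)/((π/L)² + 1).
Simplifying, α = (-475 + 54*π^2)/(6*(25 + 9*π^2)).


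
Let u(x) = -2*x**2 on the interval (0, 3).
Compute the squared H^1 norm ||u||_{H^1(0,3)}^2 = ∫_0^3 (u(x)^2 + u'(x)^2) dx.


||u||_{H^1}^2 = 1692/5

The H^1 norm (squared) on an interval (0, L) is
  ||u||_{H^1}^2 = ∫_0^L u(x)^2 dx + ∫_0^L u'(x)^2 dx.
Compute u'(x) = -4*x.
Then u(x)^2 = 4*x**4 and u'(x)^2 = 16*x**2.
Integrate each monomial from 0 to 3 using ∫_0^3 c·x^n dx = c·3^(n+1)/(n+1):
  ∫_0^3 u(x)^2 dx = ∫_0^3 (4*x^4) dx. Term by term:
    ∫_0^3 4*x^4 dx = 972/5.
  ∫_0^3 u'(x)^2 dx = ∫_0^3 (16*x^2) dx. Term by term:
    ∫_0^3 16*x^2 dx = 144.
Adding: ||u||_{H^1}^2 = 972/5 + 144 = 1692/5.


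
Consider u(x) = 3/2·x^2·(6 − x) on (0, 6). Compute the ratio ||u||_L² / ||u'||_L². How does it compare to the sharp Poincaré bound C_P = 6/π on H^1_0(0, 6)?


||u||_L² / ||u'||_L² = 3*sqrt(14)/7 < C_P = 6/π.

u(x) = 3/2·x^2·(6 − x), so u'(x) = 9*x*(4 - x)/2.
u(x) = 3/2·x^2·(6 − x) vanishes at x = 0 and x = 6, so u ∈ H^1_0(0, 6). Differentiate via the product rule and integrate the resulting polynomials term by term.
  ∫_0^6 u² dx = ∫_0^6 (9*x^6/4 - 27*x^5 + 81*x^4) dx. Term by term:
    ∫_0^6 9*x^6/4 dx = 629856/7;  ∫_0^6 -27*x^5 dx = -209952;  ∫_0^6 81*x^4 dx = 629856/5.
  Sum: 629856/7 − 209952 + 629856/5 = 209952/35.
  ∫_0^6 (u')² dx = ∫_0^6 (81*x^4/4 - 162*x^3 + 324*x^2) dx. Term by term:
    ∫_0^6 81*x^4/4 dx = 157464/5;  ∫_0^6 -162*x^3 dx = -52488;  ∫_0^6 324*x^2 dx = 23328.
  Sum: 157464/5 − 52488 + 23328 = 11664/5.
∫_0^6 u² dx = 209952/35, so ||u||_L² = 324*sqrt(70)/35.
∫_0^6 (u')² dx = 11664/5, so ||u'||_L² = 108*sqrt(5)/5.
Ratio ||u||_L² / ||u'||_L² = 3*sqrt(14)/7.
Sharp Poincaré constant on H^1_0(0, 6) is C_P = L/π = 6/π, achieved by sin(π/6·x).
A polynomial bump cannot attain the sharp Poincaré constant (only the first sine eigenfunction does), so the ratio is strictly less than C_P, consistent with ||u||_L² ≤ C_P ||u'||_L².


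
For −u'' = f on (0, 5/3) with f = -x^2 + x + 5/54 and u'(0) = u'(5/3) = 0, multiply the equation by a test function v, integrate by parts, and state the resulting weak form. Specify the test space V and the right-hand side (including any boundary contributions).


V = H^1(0, 5/3) (no boundary constraint on v; u is determined up to an additive constant); weak form: ∫_0^5/3 u'v' dx = ∫_0^5/3 (-x^2 + x + 5/54) v dx for all v ∈ V.

Multiply both sides by a test function v and integrate from 0 to 5/3:
  ∫_0^5/3 −u''(x) v(x) dx = ∫_0^5/3 f(x) v(x) dx.
Integrate the LHS by parts once:
  ∫_0^5/3 −u'' v dx = −[u'(x) v(x)]_0^5/3 + ∫_0^5/3 u'(x) v'(x) dx.
Thus ∫_0^5/3 u'(x) v'(x) dx = ∫_0^5/3 f(x) v(x) dx + [u'(x) v(x)]_0^5/3.
Choose V so that boundary terms are either known or forced to vanish.
u has homogeneous Neumann: u'(0) = u'(5/3) = 0. So [u' v]_0^5/3 = 0·v(5/3) − 0·v(0) = 0 for any v; take V = H^1(0, 5/3).
Weak formulation: find u (satisfying any essential BC) such that ∫_0^5/3 u'(x) v'(x) dx = ∫_0^5/3 f v dx for all v ∈ V (homogeneous Neumann, so boundary terms vanish).
Substituting f(x) = -x^2 + x + 5/54, the right-hand side is ∫_0^5/3 (-x^2 + x + 5/54) v dx.
Compatibility check (pure Neumann): taking v ≡ 1 ∈ V gives 0 = ∫_0^5/3 f dx + (0) − (0), i.e. ∫_0^5/3 f dx must equal u'(0) − u'(5/3) = 0. Indeed ∫_0^5/3 (-x^2 + x + 5/54) dx = 0, so the data are compatible. The solution is then unique only up to an additive constant (fix it e.g. by requiring ∫_0^5/3 u dx = 0).


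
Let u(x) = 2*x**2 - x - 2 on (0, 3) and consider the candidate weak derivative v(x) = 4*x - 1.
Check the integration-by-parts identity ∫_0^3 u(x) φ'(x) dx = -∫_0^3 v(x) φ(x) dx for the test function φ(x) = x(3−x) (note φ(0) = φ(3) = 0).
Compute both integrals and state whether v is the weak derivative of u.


LHS = -45/2, RHS = -45/2. Yes, v = u' weakly.

u(x) = 2*x**2 - x - 2, classical derivative u'(x) = 4*x - 1.
φ(x) = x(3−x), so φ'(x) = 3 - 2*x.
Note φ(0) = φ(3) = 0, so the boundary term u·φ vanishes.
LHS = ∫_0^3 u(x) φ'(x) dx = ∫_0^3 (-4*x^3 + 8*x^2 + x - 6) dx. Term by term:
  ∫_0^3 -4*x^3 dx = -81;  ∫_0^3 8*x^2 dx = 72;  ∫_0^3 x dx = 9/2;
  ∫_0^3 -6 dx = -18.
Sum: -81 + 72 + 9/2 − 18 = -45/2.
So LHS = -45/2.
∫_0^3 v(x) φ(x) dx = ∫_0^3 (-4*x^3 + 13*x^2 - 3*x) dx. Term by term:
  ∫_0^3 -4*x^3 dx = -81;  ∫_0^3 13*x^2 dx = 117;  ∫_0^3 -3*x dx = -27/2.
Sum: -81 + 117 − 27/2 = 45/2.
So RHS = -∫_0^3 v(x) φ(x) dx = -45/2.
LHS = RHS, so the identity holds for this test φ.
Moreover u is smooth here and v(x) = u'(x) = 4*x - 1 pointwise, so the identity holds for every test function. Hence v is the weak derivative of u.


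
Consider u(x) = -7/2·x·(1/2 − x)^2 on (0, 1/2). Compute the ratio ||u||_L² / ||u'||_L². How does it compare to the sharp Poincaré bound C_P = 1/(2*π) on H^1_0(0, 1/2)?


||u||_L² / ||u'||_L² = sqrt(14)/28 < C_P = 1/(2*π).

u(x) = -7/2·x·(1/2 − x)^2, so u'(x) = -21*x^2/2 + 7*x - 7/8.
u(x) = -7/2·x·(1/2 − x)^2 vanishes at x = 0 and x = 1/2, so u ∈ H^1_0(0, 1/2). Differentiate via the product rule and integrate the resulting polynomials term by term.
  ∫_0^1/2 u² dx = ∫_0^1/2 (49*x^6/4 - 49*x^5/2 + 147*x^4/8 - 49*x^3/8 + 49*x^2/64) dx. Term by term:
    ∫_0^1/2 49*x^6/4 dx = 7/512;  ∫_0^1/2 -49*x^5/2 dx = -49/768;  ∫_0^1/2 147*x^4/8 dx = 147/1280;
    ∫_0^1/2 -49*x^3/8 dx = -49/512;  ∫_0^1/2 49*x^2/64 dx = 49/1536.
  Sum: 7/512 − 49/768 + 147/1280 − 49/512 + 49/1536 = 7/7680.
  ∫_0^1/2 (u')² dx = ∫_0^1/2 (441*x^4/4 - 147*x^3 + 539*x^2/8 - 49*x/4 + 49/64) dx. Term by term:
    ∫_0^1/2 441*x^4/4 dx = 441/640;  ∫_0^1/2 -147*x^3 dx = -147/64;  ∫_0^1/2 539*x^2/8 dx = 539/192;
    ∫_0^1/2 -49*x/4 dx = -49/32;  ∫_0^1/2 49/64 dx = 49/128.
  Sum: 441/640 − 147/64 + 539/192 − 49/32 + 49/128 = 49/960.
∫_0^1/2 u² dx = 7/7680, so ||u||_L² = sqrt(210)/480.
∫_0^1/2 (u')² dx = 49/960, so ||u'||_L² = 7*sqrt(15)/120.
Ratio ||u||_L² / ||u'||_L² = sqrt(14)/28.
Sharp Poincaré constant on H^1_0(0, 1/2) is C_P = L/π = 1/(2*π), achieved by sin(2*π·x).
A polynomial bump cannot attain the sharp Poincaré constant (only the first sine eigenfunction does), so the ratio is strictly less than C_P, consistent with ||u||_L² ≤ C_P ||u'||_L².


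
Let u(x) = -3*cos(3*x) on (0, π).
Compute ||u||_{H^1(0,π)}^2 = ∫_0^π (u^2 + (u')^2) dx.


||u||_{H^1(0,π)}^2 = 45*π

u'(x) = 9*sin(3*x).
Expand u² and (u')² and integrate term by term on (0, π), using: for integers n ≥ 1, ∫_0^π sin²(nx) dx = ∫_0^π cos²(nx) dx = π/2; for n ≠ n', ∫_0^π sin(nx)sin(n'x) dx = ∫_0^π cos(nx)cos(n'x) dx = 0; and by product-to-sum, ∫_0^π sin(nx)cos(n'x) dx = ½∫_0^π [sin((n+n')x) + sin((n−n')x)] dx, which is 0 when n+n' is even and 2n/(n²−n'²) when n+n' is odd (it need not vanish on (0, π)).
  u² squared terms: (-3)²·∫cos(3x)² dx = 9·π/2 = 9*π/2.
  So ∫_0^π u² dx = 9*π/2.
  (u')² squared terms: (9)²·∫sin(3x)² dx = 81·π/2 = 81*π/2.
  So ∫_0^π (u')² dx = 81*π/2.
||u||_{H^1}^2 = (9*π/2) + (81*π/2) = 45*π.


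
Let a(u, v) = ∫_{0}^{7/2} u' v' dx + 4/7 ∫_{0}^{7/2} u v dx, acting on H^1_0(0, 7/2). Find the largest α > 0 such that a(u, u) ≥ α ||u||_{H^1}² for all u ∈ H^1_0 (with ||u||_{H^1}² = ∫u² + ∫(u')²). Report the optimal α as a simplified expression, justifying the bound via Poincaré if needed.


α = 4*(7 + π^2)/(4*π^2 + 49)

Coercivity of a(·,·) on H^1_0(0, 7/2) means a(u, u) ≥ α ||u||_{H^1}² for every u ∈ H^1_0.
The interval has length L = 7/2, and Poincaré/coercivity depend only on L. Here a(u, u) = ∫(u')² + (4/7)·∫u².
Here 0 < c = 4/7 < 1. The condition a(u,u) ≥ α||u||_{H^1}² reads (1−α)∫(u')² ≥ (α−c)∫u². Any admissible α is ≤ 1 (rapidly oscillating u have ∫u²/∫(u')² → 0), and α = 1 would force 0 ≥ (1−c)∫u², impossible since c < 1; so 1−α > 0. By the sharp Poincaré inequality on H^1_0 of an interval of length L, ∫(u')² ≥ (π/L)²∫u² with equality for the first sine mode sin(π(x−x₀)/L) (x₀ the left endpoint), so the inequality holds for all u iff (1−α)(π/L)² ≥ α − c, i.e. α ≤ ((π/L)² + c)/((π/L)² + 1) = (1 + c(L/π)²)/(1 + (L/π)²). With (π/L)² = 4*π^2/49 and c = 4/7, the largest admissible constant is α = ((π/L)² + c)/((π/L)² + 1).
Simplifying, α = 4*(7 + π^2)/(4*π^2 + 49).


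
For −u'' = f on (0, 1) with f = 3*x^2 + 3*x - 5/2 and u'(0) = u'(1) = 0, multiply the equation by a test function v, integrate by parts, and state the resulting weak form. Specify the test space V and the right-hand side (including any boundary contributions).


V = H^1(0, 1) (no boundary constraint on v; u is determined up to an additive constant); weak form: ∫_0^1 u'v' dx = ∫_0^1 (3*x^2 + 3*x - 5/2) v dx for all v ∈ V.

Multiply both sides by a test function v and integrate from 0 to 1:
  ∫_0^1 −u''(x) v(x) dx = ∫_0^1 f(x) v(x) dx.
Integrate the LHS by parts once:
  ∫_0^1 −u'' v dx = −[u'(x) v(x)]_0^1 + ∫_0^1 u'(x) v'(x) dx.
Thus ∫_0^1 u'(x) v'(x) dx = ∫_0^1 f(x) v(x) dx + [u'(x) v(x)]_0^1.
Choose V so that boundary terms are either known or forced to vanish.
u has homogeneous Neumann: u'(0) = u'(1) = 0. So [u' v]_0^1 = 0·v(1) − 0·v(0) = 0 for any v; take V = H^1(0, 1).
Weak formulation: find u (satisfying any essential BC) such that ∫_0^1 u'(x) v'(x) dx = ∫_0^1 f v dx for all v ∈ V (homogeneous Neumann, so boundary terms vanish).
Substituting f(x) = 3*x^2 + 3*x - 5/2, the right-hand side is ∫_0^1 (3*x^2 + 3*x - 5/2) v dx.
Compatibility check (pure Neumann): taking v ≡ 1 ∈ V gives 0 = ∫_0^1 f dx + (0) − (0), i.e. ∫_0^1 f dx must equal u'(0) − u'(1) = 0. Indeed ∫_0^1 (3*x^2 + 3*x - 5/2) dx = 0, so the data are compatible. The solution is then unique only up to an additive constant (fix it e.g. by requiring ∫_0^1 u dx = 0).


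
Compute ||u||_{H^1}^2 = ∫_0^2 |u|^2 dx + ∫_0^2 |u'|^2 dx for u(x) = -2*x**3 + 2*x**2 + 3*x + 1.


||u||_{H^1}^2 = 2392/35

The H^1 norm (squared) on an interval (0, L) is
  ||u||_{H^1}^2 = ∫_0^L u(x)^2 dx + ∫_0^L u'(x)^2 dx.
Compute u'(x) = -6*x**2 + 4*x + 3.
Then u(x)^2 = 4*x**6 - 8*x**5 - 8*x**4 + 8*x**3 + 13*x**2 + 6*x + 1 and u'(x)^2 = 36*x**4 - 48*x**3 - 20*x**2 + 24*x + 9.
Integrate each monomial from 0 to 2 using ∫_0^2 c·x^n dx = c·2^(n+1)/(n+1):
  ∫_0^2 u(x)^2 dx = ∫_0^2 (4*x^6 - 8*x^5 - 8*x^4 + 8*x^3 + 13*x^2 + 6*x + 1) dx. Term by term:
    ∫_0^2 4*x^6 dx = 512/7;  ∫_0^2 -8*x^5 dx = -256/3;  ∫_0^2 -8*x^4 dx = -256/5;
    ∫_0^2 8*x^3 dx = 32;  ∫_0^2 13*x^2 dx = 104/3;  ∫_0^2 6*x dx = 12;
    ∫_0^2 1 dx = 2.
  Sum: 512/7 − 256/3 − 256/5 + 32 + 104/3 + 12 + 2 = 1814/105.
  ∫_0^2 u'(x)^2 dx = ∫_0^2 (36*x^4 - 48*x^3 - 20*x^2 + 24*x + 9) dx. Term by term:
    ∫_0^2 36*x^4 dx = 1152/5;  ∫_0^2 -48*x^3 dx = -192;  ∫_0^2 -20*x^2 dx = -160/3;
    ∫_0^2 24*x dx = 48;  ∫_0^2 9 dx = 18.
  Sum: 1152/5 − 192 − 160/3 + 48 + 18 = 766/15.
Adding: ||u||_{H^1}^2 = 1814/105 + 766/15 = 2392/35.


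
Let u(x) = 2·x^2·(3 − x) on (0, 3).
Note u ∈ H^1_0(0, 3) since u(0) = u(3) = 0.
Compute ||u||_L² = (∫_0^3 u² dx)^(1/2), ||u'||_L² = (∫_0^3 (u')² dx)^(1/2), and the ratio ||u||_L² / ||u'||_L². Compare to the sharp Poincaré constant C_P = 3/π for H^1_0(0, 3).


||u||_L² / ||u'||_L² = 3*sqrt(14)/14 < C_P = 3/π.

u(x) = 2·x^2·(3 − x), so u'(x) = 6*x*(2 - x).
u(x) = 2·x^2·(3 − x) vanishes at x = 0 and x = 3, so u ∈ H^1_0(0, 3). Differentiate via the product rule and integrate the resulting polynomials term by term.
  ∫_0^3 u² dx = ∫_0^3 (4*x^6 - 24*x^5 + 36*x^4) dx. Term by term:
    ∫_0^3 4*x^6 dx = 8748/7;  ∫_0^3 -24*x^5 dx = -2916;  ∫_0^3 36*x^4 dx = 8748/5.
  Sum: 8748/7 − 2916 + 8748/5 = 2916/35.
  ∫_0^3 (u')² dx = ∫_0^3 (36*x^4 - 144*x^3 + 144*x^2) dx. Term by term:
    ∫_0^3 36*x^4 dx = 8748/5;  ∫_0^3 -144*x^3 dx = -2916;  ∫_0^3 144*x^2 dx = 1296.
  Sum: 8748/5 − 2916 + 1296 = 648/5.
∫_0^3 u² dx = 2916/35, so ||u||_L² = 54*sqrt(35)/35.
∫_0^3 (u')² dx = 648/5, so ||u'||_L² = 18*sqrt(10)/5.
Ratio ||u||_L² / ||u'||_L² = 3*sqrt(14)/14.
Sharp Poincaré constant on H^1_0(0, 3) is C_P = L/π = 3/π, achieved by sin(π/3·x).
A polynomial bump cannot attain the sharp Poincaré constant (only the first sine eigenfunction does), so the ratio is strictly less than C_P, consistent with ||u||_L² ≤ C_P ||u'||_L².


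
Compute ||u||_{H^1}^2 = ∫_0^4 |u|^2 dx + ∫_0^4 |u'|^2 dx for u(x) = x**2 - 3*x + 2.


||u||_{H^1}^2 = 652/15

The H^1 norm (squared) on an interval (0, L) is
  ||u||_{H^1}^2 = ∫_0^L u(x)^2 dx + ∫_0^L u'(x)^2 dx.
Compute u'(x) = 2*x - 3.
Then u(x)^2 = x**4 - 6*x**3 + 13*x**2 - 12*x + 4 and u'(x)^2 = 4*x**2 - 12*x + 9.
Integrate each monomial from 0 to 4 using ∫_0^4 c·x^n dx = c·4^(n+1)/(n+1):
  ∫_0^4 u(x)^2 dx = ∫_0^4 (x^4 - 6*x^3 + 13*x^2 - 12*x + 4) dx. Term by term:
    ∫_0^4 x^4 dx = 1024/5;  ∫_0^4 -6*x^3 dx = -384;  ∫_0^4 13*x^2 dx = 832/3;
    ∫_0^4 -12*x dx = -96;  ∫_0^4 4 dx = 16.
  Sum: 1024/5 − 384 + 832/3 − 96 + 16 = 272/15.
  ∫_0^4 u'(x)^2 dx = ∫_0^4 (4*x^2 - 12*x + 9) dx. Term by term:
    ∫_0^4 4*x^2 dx = 256/3;  ∫_0^4 -12*x dx = -96;  ∫_0^4 9 dx = 36.
  Sum: 256/3 − 96 + 36 = 76/3.
Adding: ||u||_{H^1}^2 = 272/15 + 76/3 = 652/15.
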